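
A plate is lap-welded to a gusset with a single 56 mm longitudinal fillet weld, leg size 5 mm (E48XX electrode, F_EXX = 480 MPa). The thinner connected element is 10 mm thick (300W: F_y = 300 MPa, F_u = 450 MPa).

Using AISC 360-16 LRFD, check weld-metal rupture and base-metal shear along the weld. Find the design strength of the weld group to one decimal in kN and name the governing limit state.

Weld metal: throat = 0.707×5 = 3.535 mm, L = 56 mm. φR_n = 0.75 × 0.6 × 480 × 3.535 × 56 = 42.8 kN.
Base metal shear (10 mm plate): yield φR_n = 1.0×0.6×300×10×56 = 100.8 kN; rupture φR_n = 0.75×0.6×450×10×56 = 113.4 kN; take 100.8 kN (yield).
Governing: min(42.8, 100.8) = 42.8 kN → weld metal.

42.8 kN (weld metal governs)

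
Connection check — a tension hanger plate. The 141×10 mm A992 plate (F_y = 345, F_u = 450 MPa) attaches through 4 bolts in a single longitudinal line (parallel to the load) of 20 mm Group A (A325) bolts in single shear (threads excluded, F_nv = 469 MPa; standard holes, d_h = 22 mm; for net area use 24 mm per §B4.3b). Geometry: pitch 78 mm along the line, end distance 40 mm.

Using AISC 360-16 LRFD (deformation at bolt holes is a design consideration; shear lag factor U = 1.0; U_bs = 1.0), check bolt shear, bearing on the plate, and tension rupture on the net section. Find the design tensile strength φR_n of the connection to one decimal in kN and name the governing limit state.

394.9 kN (net-section rupture governs)

Bolt shear: A_b = π(20)²/4 = 314.16 mm². φR_n = 0.75 × 469 × 314.16 × 4 × 1 = 442.0 kN.
Bearing (10 mm plate, F_u = 450 MPa): end bolts L_c = 40 − 22/2 = 29, R_n = min(1.2×29×10×450, 2.4×20×10×450) = 156.6 kN/bolt; interior L_c = 78 − 22 = 56, R_n = 216 kN/bolt. φR_n = 0.75 × (1×156.6 + 3×216) = 603.5 kN.
Tension rupture (net): A_n = (141 − 1×24)×10 = 1170 mm² (U = 1.0, A_e = A_n). φR_n = 0.75 × 450 × 1170 = 394.9 kN.
Governing: min(442.0, 603.5, 394.9) = 394.9 kN → net-section rupture.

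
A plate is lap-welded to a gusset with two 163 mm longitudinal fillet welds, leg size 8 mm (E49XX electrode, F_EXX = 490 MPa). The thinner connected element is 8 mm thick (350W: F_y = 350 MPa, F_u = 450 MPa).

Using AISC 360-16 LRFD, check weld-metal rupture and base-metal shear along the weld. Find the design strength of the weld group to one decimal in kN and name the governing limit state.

406.6 kN (weld metal governs)

Weld metal: throat = 0.707×8 = 5.656 mm, L = 2×163 = 326 mm. φR_n = 0.75 × 0.6 × 490 × 5.656 × 326 = 406.6 kN.
Base metal shear (8 mm plate): yield φR_n = 1.0×0.6×350×8×326 = 547.7 kN; rupture φR_n = 0.75×0.6×450×8×326 = 528.1 kN; take 528.1 kN (rupture).
Governing: min(406.6, 528.1) = 406.6 kN → weld metal.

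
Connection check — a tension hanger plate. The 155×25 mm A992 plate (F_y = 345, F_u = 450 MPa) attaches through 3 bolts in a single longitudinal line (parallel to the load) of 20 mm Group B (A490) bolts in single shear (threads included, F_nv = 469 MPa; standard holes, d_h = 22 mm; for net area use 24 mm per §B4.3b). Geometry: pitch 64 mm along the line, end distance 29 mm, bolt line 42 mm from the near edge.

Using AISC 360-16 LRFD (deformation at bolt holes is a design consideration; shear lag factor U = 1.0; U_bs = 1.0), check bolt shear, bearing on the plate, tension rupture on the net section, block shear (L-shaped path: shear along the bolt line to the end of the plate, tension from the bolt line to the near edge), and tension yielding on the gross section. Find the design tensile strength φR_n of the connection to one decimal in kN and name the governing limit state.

331.5 kN (bolt shear governs)

Bolt shear: A_b = π(20)²/4 = 314.16 mm². φR_n = 0.75 × 469 × 314.16 × 3 × 1 = 331.5 kN.
Bearing (25 mm plate, F_u = 450 MPa): end bolts L_c = 29 − 22/2 = 18, R_n = min(1.2×18×25×450, 2.4×20×25×450) = 243 kN/bolt; interior L_c = 64 − 22 = 42, R_n = 540 kN/bolt. φR_n = 0.75 × (1×243 + 2×540) = 992.3 kN.
Tension rupture (net): A_n = (155 − 1×24)×25 = 3275 mm² (U = 1.0, A_e = A_n). φR_n = 0.75 × 450 × 3275 = 1105.3 kN.
Block shear: shear path 1×[29+2×64] = 1×157 mm, A_gv = 3925, A_nv = 1×(157 − 2.5×24)×25 = 2425 mm²; tension to near edge: (42 − 0.5×24)×25 = 750 mm². R_n = min(0.6×450×2425, 0.6×345×3925) + 1.0×450×750 = min(654.75, 812.48) + 337.5 = 992.25 kN. φR_n = 0.75 × 992.25 = 744.2 kN.
Tension yield (gross): A_g = 155×25 = 3875 mm². φR_n = 0.90 × 345 × 3875 = 1203.2 kN.
Governing: min(331.5, 992.3, 1105.3, 744.2, 1203.2) = 331.5 kN → bolt shear.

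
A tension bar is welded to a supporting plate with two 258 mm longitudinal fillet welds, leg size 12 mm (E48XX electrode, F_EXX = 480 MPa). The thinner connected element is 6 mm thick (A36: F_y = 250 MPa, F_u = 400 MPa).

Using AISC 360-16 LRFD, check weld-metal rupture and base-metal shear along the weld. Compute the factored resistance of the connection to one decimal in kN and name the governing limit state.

Weld metal: throat = 0.707×12 = 8.484 mm, L = 2×258 = 516 mm. φR_n = 0.75 × 0.6 × 480 × 8.484 × 516 = 945.6 kN.
Base metal shear (6 mm plate): yield φR_n = 1.0×0.6×250×6×516 = 464.4 kN; rupture φR_n = 0.75×0.6×400×6×516 = 557.3 kN; take 464.4 kN (yield).
Governing: min(945.6, 464.4) = 464.4 kN → base-metal shear.

464.4 kN (base-metal shear governs)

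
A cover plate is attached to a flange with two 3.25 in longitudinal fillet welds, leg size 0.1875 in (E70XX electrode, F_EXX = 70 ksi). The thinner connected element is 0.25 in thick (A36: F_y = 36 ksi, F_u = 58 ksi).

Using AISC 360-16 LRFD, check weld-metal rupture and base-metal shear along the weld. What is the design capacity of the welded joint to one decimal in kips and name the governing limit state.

Weld metal: throat = 0.707×0.1875 = 0.13256 in, L = 2×3.25 = 6.5 in. φR_n = 0.75 × 0.6 × 70 × 0.13256 × 6.5 = 27.1 kips.
Base metal shear (0.25 in plate): yield φR_n = 1.0×0.6×36×0.25×6.5 = 35.1 kips; rupture φR_n = 0.75×0.6×58×0.25×6.5 = 42.4 kips; take 35.1 kips (yield).
Governing: min(27.1, 35.1) = 27.1 kips → weld metal.

27.1 kips (weld metal governs)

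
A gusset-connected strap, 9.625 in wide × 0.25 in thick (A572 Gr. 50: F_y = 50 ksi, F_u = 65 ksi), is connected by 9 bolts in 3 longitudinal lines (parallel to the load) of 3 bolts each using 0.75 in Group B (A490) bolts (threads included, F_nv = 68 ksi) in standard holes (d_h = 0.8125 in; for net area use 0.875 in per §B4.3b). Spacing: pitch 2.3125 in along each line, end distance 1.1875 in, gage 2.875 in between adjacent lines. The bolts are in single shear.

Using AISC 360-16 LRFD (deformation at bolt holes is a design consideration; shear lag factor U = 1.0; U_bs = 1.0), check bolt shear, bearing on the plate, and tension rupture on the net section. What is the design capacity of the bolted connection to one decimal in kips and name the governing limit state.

85.3 kips (net-section rupture governs)

Bolt shear: A_b = π(0.75)²/4 = 0.44179 in². φR_n = 0.75 × 68 × 0.44179 × 9 × 1 = 202.8 kips.
Bearing (0.25 in plate, F_u = 65 ksi): end bolts L_c = 1.1875 − 0.8125/2 = 0.78125, R_n = min(1.2×0.78125×0.25×65, 2.4×0.75×0.25×65) = 15.234 kips/bolt; interior L_c = 2.3125 − 0.8125 = 1.5, R_n = 29.25 kips/bolt. φR_n = 0.75 × (3×15.234 + 6×29.25) = 165.9 kips.
Tension rupture (net): A_n = (9.625 − 3×0.875)×0.25 = 1.75 in² (U = 1.0, A_e = A_n). φR_n = 0.75 × 65 × 1.75 = 85.3 kips.
Governing: min(202.8, 165.9, 85.3) = 85.3 kips → net-section rupture.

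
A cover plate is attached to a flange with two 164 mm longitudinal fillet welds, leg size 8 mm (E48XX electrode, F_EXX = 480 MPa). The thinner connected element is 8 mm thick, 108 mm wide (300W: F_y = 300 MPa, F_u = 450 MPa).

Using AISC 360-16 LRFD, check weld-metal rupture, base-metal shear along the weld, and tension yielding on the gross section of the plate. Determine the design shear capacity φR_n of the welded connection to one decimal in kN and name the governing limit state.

Weld metal: throat = 0.707×8 = 5.656 mm, L = 2×164 = 328 mm. φR_n = 0.75 × 0.6 × 480 × 5.656 × 328 = 400.7 kN.
Base metal shear (8 mm plate): yield φR_n = 1.0×0.6×300×8×328 = 472.3 kN; rupture φR_n = 0.75×0.6×450×8×328 = 531.4 kN; take 472.3 kN (yield).
Tension yield (gross): A_g = 108×8 = 864 mm². φR_n = 0.90 × 300 × 864 = 233.3 kN.
Governing: min(400.7, 472.3, 233.3) = 233.3 kN → gross-section yield.

233.3 kN (gross-section yield governs)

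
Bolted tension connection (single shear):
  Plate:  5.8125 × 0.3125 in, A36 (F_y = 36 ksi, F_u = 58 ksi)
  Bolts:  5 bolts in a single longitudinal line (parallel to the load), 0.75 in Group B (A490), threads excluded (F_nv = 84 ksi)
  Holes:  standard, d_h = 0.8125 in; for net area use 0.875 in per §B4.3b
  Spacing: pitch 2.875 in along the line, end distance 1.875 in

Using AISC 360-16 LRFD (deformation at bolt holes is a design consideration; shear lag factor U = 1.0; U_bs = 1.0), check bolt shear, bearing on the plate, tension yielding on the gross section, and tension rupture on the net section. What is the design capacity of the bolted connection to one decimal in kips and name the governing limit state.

Bolt shear: A_b = π(0.75)²/4 = 0.44179 in². φR_n = 0.75 × 84 × 0.44179 × 5 × 1 = 139.2 kips.
Bearing (0.3125 in plate, F_u = 58 ksi): end bolts L_c = 1.875 − 0.8125/2 = 1.46875, R_n = min(1.2×1.46875×0.3125×58, 2.4×0.75×0.3125×58) = 31.945 kips/bolt; interior L_c = 2.875 − 0.8125 = 2.0625, R_n = 32.625 kips/bolt. φR_n = 0.75 × (1×31.945 + 4×32.625) = 121.8 kips.
Tension yield (gross): A_g = 5.8125×0.3125 = 1.8164 in². φR_n = 0.90 × 36 × 1.8164 = 58.9 kips.
Tension rupture (net): A_n = (5.8125 − 1×0.875)×0.3125 = 1.543 in² (U = 1.0, A_e = A_n). φR_n = 0.75 × 58 × 1.543 = 67.1 kips.
Governing: min(139.2, 121.8, 58.9, 67.1) = 58.9 kips → gross-section yield.

58.9 kips (gross-section yield governs)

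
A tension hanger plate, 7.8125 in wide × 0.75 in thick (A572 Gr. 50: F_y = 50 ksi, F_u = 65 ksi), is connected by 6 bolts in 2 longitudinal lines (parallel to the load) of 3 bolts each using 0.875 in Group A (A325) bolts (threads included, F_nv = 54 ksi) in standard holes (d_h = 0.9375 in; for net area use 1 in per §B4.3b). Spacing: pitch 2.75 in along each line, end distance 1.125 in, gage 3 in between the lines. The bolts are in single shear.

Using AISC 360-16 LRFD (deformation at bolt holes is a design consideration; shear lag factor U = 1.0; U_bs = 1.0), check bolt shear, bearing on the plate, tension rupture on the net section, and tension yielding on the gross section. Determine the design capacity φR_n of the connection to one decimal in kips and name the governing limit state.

Bolt shear: A_b = π(0.875)²/4 = 0.60132 in². φR_n = 0.75 × 54 × 0.60132 × 6 × 1 = 146.1 kips.
Bearing (0.75 in plate, F_u = 65 ksi): end bolts L_c = 1.125 − 0.9375/2 = 0.65625, R_n = min(1.2×0.65625×0.75×65, 2.4×0.875×0.75×65) = 38.391 kips/bolt; interior L_c = 2.75 − 0.9375 = 1.8125, R_n = 102.38 kips/bolt. φR_n = 0.75 × (2×38.391 + 4×102.38) = 364.7 kips.
Tension rupture (net): A_n = (7.8125 − 2×1)×0.75 = 4.3594 in² (U = 1.0, A_e = A_n). φR_n = 0.75 × 65 × 4.3594 = 212.5 kips.
Tension yield (gross): A_g = 7.8125×0.75 = 5.8594 in². φR_n = 0.90 × 50 × 5.8594 = 263.7 kips.
Governing: min(146.1, 364.7, 212.5, 263.7) = 146.1 kips → bolt shear.

146.1 kips (bolt shear governs)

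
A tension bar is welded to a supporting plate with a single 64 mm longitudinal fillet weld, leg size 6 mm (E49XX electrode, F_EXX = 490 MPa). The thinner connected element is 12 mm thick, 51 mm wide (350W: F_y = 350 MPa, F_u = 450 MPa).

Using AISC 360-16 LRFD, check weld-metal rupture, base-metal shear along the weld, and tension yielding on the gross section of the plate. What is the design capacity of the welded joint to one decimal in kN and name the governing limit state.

Weld metal: throat = 0.707×6 = 4.242 mm, L = 64 mm. φR_n = 0.75 × 0.6 × 490 × 4.242 × 64 = 59.9 kN.
Base metal shear (12 mm plate): yield φR_n = 1.0×0.6×350×12×64 = 161.3 kN; rupture φR_n = 0.75×0.6×450×12×64 = 155.5 kN; take 155.5 kN (rupture).
Tension yield (gross): A_g = 51×12 = 612 mm². φR_n = 0.90 × 350 × 612 = 192.8 kN.
Governing: min(59.9, 155.5, 192.8) = 59.9 kN → weld metal.

59.9 kN (weld metal governs)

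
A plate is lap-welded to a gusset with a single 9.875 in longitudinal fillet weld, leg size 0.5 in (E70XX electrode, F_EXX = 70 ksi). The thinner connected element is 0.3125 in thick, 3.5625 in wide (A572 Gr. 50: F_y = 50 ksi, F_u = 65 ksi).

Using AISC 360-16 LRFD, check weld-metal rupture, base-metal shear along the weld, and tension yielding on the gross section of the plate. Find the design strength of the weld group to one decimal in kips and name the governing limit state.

50.1 kips (gross-section yield governs)

Weld metal: throat = 0.707×0.5 = 0.3535 in, L = 9.875 in. φR_n = 0.75 × 0.6 × 70 × 0.3535 × 9.875 = 110.0 kips.
Base metal shear (0.3125 in plate): yield φR_n = 1.0×0.6×50×0.3125×9.875 = 92.6 kips; rupture φR_n = 0.75×0.6×65×0.3125×9.875 = 90.3 kips; take 90.3 kips (rupture).
Tension yield (gross): A_g = 3.5625×0.3125 = 1.1133 in². φR_n = 0.90 × 50 × 1.1133 = 50.1 kips.
Governing: min(110.0, 90.3, 50.1) = 50.1 kips → gross-section yield.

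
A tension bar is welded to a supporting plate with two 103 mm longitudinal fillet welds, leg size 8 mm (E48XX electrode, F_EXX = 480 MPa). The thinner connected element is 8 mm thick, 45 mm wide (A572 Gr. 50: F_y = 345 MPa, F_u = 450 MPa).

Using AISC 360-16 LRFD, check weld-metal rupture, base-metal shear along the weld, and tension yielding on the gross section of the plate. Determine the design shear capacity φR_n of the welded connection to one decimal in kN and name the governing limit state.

Weld metal: throat = 0.707×8 = 5.656 mm, L = 2×103 = 206 mm. φR_n = 0.75 × 0.6 × 480 × 5.656 × 206 = 251.7 kN.
Base metal shear (8 mm plate): yield φR_n = 1.0×0.6×345×8×206 = 341.1 kN; rupture φR_n = 0.75×0.6×450×8×206 = 333.7 kN; take 333.7 kN (rupture).
Tension yield (gross): A_g = 45×8 = 360 mm². φR_n = 0.90 × 345 × 360 = 111.8 kN.
Governing: min(251.7, 333.7, 111.8) = 111.8 kN → gross-section yield.

111.8 kN (gross-section yield governs)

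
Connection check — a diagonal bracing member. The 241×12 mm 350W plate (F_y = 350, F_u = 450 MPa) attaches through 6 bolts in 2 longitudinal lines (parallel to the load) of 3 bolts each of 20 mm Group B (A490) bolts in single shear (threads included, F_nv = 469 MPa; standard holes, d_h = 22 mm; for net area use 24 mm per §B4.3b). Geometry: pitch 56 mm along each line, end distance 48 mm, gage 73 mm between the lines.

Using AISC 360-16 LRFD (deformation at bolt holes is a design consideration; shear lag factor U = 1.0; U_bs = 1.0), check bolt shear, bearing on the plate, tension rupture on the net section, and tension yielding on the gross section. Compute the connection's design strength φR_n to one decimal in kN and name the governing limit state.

Bolt shear: A_b = π(20)²/4 = 314.16 mm². φR_n = 0.75 × 469 × 314.16 × 6 × 1 = 663.0 kN.
Bearing (12 mm plate, F_u = 450 MPa): end bolts L_c = 48 − 22/2 = 37, R_n = min(1.2×37×12×450, 2.4×20×12×450) = 239.76 kN/bolt; interior L_c = 56 − 22 = 34, R_n = 220.32 kN/bolt. φR_n = 0.75 × (2×239.76 + 4×220.32) = 1020.6 kN.
Tension rupture (net): A_n = (241 − 2×24)×12 = 2316 mm² (U = 1.0, A_e = A_n). φR_n = 0.75 × 450 × 2316 = 781.7 kN.
Tension yield (gross): A_g = 241×12 = 2892 mm². φR_n = 0.90 × 350 × 2892 = 911.0 kN.
Governing: min(663.0, 1020.6, 781.7, 911.0) = 663.0 kN → bolt shear.

663.0 kN (bolt shear governs)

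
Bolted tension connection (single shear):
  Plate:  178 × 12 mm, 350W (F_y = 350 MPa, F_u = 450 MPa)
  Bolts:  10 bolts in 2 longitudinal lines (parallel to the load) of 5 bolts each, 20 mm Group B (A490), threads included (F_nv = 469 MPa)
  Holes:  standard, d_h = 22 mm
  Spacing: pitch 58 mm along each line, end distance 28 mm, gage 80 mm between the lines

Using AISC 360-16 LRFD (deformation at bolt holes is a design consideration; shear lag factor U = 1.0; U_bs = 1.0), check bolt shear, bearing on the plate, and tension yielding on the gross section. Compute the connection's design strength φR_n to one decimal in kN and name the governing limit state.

672.8 kN (gross-section yield governs)

Bolt shear: A_b = π(20)²/4 = 314.16 mm². φR_n = 0.75 × 469 × 314.16 × 10 × 1 = 1105.1 kN.
Bearing (12 mm plate, F_u = 450 MPa): end bolts L_c = 28 − 22/2 = 17, R_n = min(1.2×17×12×450, 2.4×20×12×450) = 110.16 kN/bolt; interior L_c = 58 − 22 = 36, R_n = 233.28 kN/bolt. φR_n = 0.75 × (2×110.16 + 8×233.28) = 1564.9 kN.
Tension yield (gross): A_g = 178×12 = 2136 mm². φR_n = 0.90 × 350 × 2136 = 672.8 kN.
Governing: min(1105.1, 1564.9, 672.8) = 672.8 kN → gross-section yield.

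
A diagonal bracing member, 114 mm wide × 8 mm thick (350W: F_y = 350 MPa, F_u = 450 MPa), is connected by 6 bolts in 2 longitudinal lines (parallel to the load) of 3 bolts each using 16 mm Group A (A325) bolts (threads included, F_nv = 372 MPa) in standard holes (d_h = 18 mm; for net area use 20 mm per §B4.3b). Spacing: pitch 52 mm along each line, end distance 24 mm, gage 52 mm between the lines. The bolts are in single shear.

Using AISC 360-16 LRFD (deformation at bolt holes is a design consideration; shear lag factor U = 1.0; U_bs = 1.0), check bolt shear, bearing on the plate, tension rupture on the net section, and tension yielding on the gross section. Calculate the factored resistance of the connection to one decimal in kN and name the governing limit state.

199.8 kN (net-section rupture governs)

Bolt shear: A_b = π(16)²/4 = 201.06 mm². φR_n = 0.75 × 372 × 201.06 × 6 × 1 = 336.6 kN.
Bearing (8 mm plate, F_u = 450 MPa): end bolts L_c = 24 − 18/2 = 15, R_n = min(1.2×15×8×450, 2.4×16×8×450) = 64.8 kN/bolt; interior L_c = 52 − 18 = 34, R_n = 138.24 kN/bolt. φR_n = 0.75 × (2×64.8 + 4×138.24) = 511.9 kN.
Tension rupture (net): A_n = (114 − 2×20)×8 = 592 mm² (U = 1.0, A_e = A_n). φR_n = 0.75 × 450 × 592 = 199.8 kN.
Tension yield (gross): A_g = 114×8 = 912 mm². φR_n = 0.90 × 350 × 912 = 287.3 kN.
Governing: min(336.6, 511.9, 199.8, 287.3) = 199.8 kN → net-section rupture.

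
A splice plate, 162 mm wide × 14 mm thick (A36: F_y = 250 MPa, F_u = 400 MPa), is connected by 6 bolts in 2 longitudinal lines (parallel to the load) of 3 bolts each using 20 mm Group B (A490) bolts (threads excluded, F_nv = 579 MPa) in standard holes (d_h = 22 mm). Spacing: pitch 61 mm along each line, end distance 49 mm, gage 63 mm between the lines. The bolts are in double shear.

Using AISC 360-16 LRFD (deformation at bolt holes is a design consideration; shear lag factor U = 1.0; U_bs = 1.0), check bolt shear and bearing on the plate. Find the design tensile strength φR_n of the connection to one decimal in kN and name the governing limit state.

Bolt shear: A_b = π(20)²/4 = 314.16 mm². φR_n = 0.75 × 579 × 314.16 × 6 × 2 = 1637.1 kN.
Bearing (14 mm plate, F_u = 400 MPa): end bolts L_c = 49 − 22/2 = 38, R_n = min(1.2×38×14×400, 2.4×20×14×400) = 255.36 kN/bolt; interior L_c = 61 − 22 = 39, R_n = 262.08 kN/bolt. φR_n = 0.75 × (2×255.36 + 4×262.08) = 1169.3 kN.
Governing: min(1637.1, 1169.3) = 1169.3 kN → bearing.

1169.3 kN (bearing governs)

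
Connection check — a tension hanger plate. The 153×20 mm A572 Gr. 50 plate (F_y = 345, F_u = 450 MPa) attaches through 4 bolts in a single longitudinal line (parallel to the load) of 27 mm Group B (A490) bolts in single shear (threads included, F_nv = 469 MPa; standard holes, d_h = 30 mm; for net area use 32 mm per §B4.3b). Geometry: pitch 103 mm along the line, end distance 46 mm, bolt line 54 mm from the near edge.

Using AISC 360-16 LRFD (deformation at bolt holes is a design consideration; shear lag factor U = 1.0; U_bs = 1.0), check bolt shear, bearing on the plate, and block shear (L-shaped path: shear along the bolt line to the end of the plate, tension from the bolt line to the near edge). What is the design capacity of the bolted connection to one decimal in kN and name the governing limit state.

805.6 kN (bolt shear governs)

Bolt shear: A_b = π(27)²/4 = 572.56 mm². φR_n = 0.75 × 469 × 572.56 × 4 × 1 = 805.6 kN.
Bearing (20 mm plate, F_u = 450 MPa): end bolts L_c = 46 − 30/2 = 31, R_n = min(1.2×31×20×450, 2.4×27×20×450) = 334.8 kN/bolt; interior L_c = 103 − 30 = 73, R_n = 583.2 kN/bolt. φR_n = 0.75 × (1×334.8 + 3×583.2) = 1563.3 kN.
Block shear: shear path 1×[46+3×103] = 1×355 mm, A_gv = 7100, A_nv = 1×(355 − 3.5×32)×20 = 4860 mm²; tension to near edge: (54 − 0.5×32)×20 = 760 mm². R_n = min(0.6×450×4860, 0.6×345×7100) + 1.0×450×760 = min(1312.2, 1469.7) + 342 = 1654.2 kN. φR_n = 0.75 × 1654.2 = 1240.7 kN.
Governing: min(805.6, 1563.3, 1240.7) = 805.6 kN → bolt shear.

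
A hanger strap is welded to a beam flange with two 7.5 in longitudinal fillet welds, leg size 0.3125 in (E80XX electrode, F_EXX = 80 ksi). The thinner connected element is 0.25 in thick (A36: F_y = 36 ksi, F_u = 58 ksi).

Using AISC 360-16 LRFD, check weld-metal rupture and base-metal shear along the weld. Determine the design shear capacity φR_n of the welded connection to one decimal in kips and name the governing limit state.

81.0 kips (base-metal shear governs)

Weld metal: throat = 0.707×0.3125 = 0.22094 in, L = 2×7.5 = 15 in. φR_n = 0.75 × 0.6 × 80 × 0.22094 × 15 = 119.3 kips.
Base metal shear (0.25 in plate): yield φR_n = 1.0×0.6×36×0.25×15 = 81.0 kips; rupture φR_n = 0.75×0.6×58×0.25×15 = 97.9 kips; take 81.0 kips (yield).
Governing: min(119.3, 81.0) = 81.0 kips → base-metal shear.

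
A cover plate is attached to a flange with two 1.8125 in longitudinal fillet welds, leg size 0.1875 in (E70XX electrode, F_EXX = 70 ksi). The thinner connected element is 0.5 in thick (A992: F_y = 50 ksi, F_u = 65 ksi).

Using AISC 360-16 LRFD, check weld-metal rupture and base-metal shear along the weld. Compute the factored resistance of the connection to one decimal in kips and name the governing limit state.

15.1 kips (weld metal governs)

Weld metal: throat = 0.707×0.1875 = 0.13256 in, L = 2×1.8125 = 3.625 in. φR_n = 0.75 × 0.6 × 70 × 0.13256 × 3.625 = 15.1 kips.
Base metal shear (0.5 in plate): yield φR_n = 1.0×0.6×50×0.5×3.625 = 54.4 kips; rupture φR_n = 0.75×0.6×65×0.5×3.625 = 53.0 kips; take 53.0 kips (rupture).
Governing: min(15.1, 53.0) = 15.1 kips → weld metal.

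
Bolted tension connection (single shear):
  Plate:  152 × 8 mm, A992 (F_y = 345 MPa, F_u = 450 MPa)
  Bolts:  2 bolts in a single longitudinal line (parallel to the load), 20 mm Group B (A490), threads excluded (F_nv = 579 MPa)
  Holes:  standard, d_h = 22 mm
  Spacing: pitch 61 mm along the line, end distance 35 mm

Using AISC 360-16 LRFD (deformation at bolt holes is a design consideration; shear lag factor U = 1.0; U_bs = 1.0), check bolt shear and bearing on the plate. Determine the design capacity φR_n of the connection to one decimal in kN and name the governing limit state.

Bolt shear: A_b = π(20)²/4 = 314.16 mm². φR_n = 0.75 × 579 × 314.16 × 2 × 1 = 272.8 kN.
Bearing (8 mm plate, F_u = 450 MPa): end bolts L_c = 35 − 22/2 = 24, R_n = min(1.2×24×8×450, 2.4×20×8×450) = 103.68 kN/bolt; interior L_c = 61 − 22 = 39, R_n = 168.48 kN/bolt. φR_n = 0.75 × (1×103.68 + 1×168.48) = 204.1 kN.
Governing: min(272.8, 204.1) = 204.1 kN → bearing.

204.1 kN (bearing governs)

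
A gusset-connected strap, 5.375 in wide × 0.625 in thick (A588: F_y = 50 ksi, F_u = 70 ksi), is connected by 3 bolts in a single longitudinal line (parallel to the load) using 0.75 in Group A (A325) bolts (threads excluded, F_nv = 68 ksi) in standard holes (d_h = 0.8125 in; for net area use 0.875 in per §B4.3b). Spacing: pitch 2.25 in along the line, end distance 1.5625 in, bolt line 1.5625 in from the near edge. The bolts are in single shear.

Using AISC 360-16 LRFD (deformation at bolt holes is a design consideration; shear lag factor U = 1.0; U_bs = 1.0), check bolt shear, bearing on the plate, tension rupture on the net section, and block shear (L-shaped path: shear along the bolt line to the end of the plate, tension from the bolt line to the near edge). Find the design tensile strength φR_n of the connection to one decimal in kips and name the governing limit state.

Bolt shear: A_b = π(0.75)²/4 = 0.44179 in². φR_n = 0.75 × 68 × 0.44179 × 3 × 1 = 67.6 kips.
Bearing (0.625 in plate, F_u = 70 ksi): end bolts L_c = 1.5625 − 0.8125/2 = 1.15625, R_n = min(1.2×1.15625×0.625×70, 2.4×0.75×0.625×70) = 60.703 kips/bolt; interior L_c = 2.25 − 0.8125 = 1.4375, R_n = 75.469 kips/bolt. φR_n = 0.75 × (1×60.703 + 2×75.469) = 158.7 kips.
Tension rupture (net): A_n = (5.375 − 1×0.875)×0.625 = 2.8125 in² (U = 1.0, A_e = A_n). φR_n = 0.75 × 70 × 2.8125 = 147.7 kips.
Block shear: shear path 1×[1.5625+2×2.25] = 1×6.0625 in, A_gv = 3.7891, A_nv = 1×(6.0625 − 2.5×0.875)×0.625 = 2.4219 in²; tension to near edge: (1.5625 − 0.5×0.875)×0.625 = 0.70313 in². R_n = min(0.6×70×2.4219, 0.6×50×3.7891) + 1.0×70×0.70313 = min(101.72, 113.67) + 49.219 = 150.94 kips. φR_n = 0.75 × 150.94 = 113.2 kips.
Governing: min(67.6, 158.7, 147.7, 113.2) = 67.6 kips → bolt shear.

67.6 kips (bolt shear governs)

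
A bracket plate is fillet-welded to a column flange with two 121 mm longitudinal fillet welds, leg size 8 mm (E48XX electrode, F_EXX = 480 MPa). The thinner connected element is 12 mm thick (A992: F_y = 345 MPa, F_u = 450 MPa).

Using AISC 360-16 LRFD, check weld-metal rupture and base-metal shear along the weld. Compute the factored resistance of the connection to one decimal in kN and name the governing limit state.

295.7 kN (weld metal governs)

Weld metal: throat = 0.707×8 = 5.656 mm, L = 2×121 = 242 mm. φR_n = 0.75 × 0.6 × 480 × 5.656 × 242 = 295.7 kN.
Base metal shear (12 mm plate): yield φR_n = 1.0×0.6×345×12×242 = 601.1 kN; rupture φR_n = 0.75×0.6×450×12×242 = 588.1 kN; take 588.1 kN (rupture).
Governing: min(295.7, 588.1) = 295.7 kN → weld metal.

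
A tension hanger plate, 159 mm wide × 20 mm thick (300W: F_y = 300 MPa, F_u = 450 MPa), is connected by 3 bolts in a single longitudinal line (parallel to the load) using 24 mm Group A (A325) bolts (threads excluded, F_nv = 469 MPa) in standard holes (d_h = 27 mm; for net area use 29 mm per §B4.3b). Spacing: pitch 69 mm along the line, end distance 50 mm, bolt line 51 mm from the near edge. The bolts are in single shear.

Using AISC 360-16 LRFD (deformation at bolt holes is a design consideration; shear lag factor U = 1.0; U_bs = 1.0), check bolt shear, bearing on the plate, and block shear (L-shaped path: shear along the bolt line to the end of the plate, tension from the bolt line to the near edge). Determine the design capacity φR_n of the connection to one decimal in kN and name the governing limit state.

Bolt shear: A_b = π(24)²/4 = 452.39 mm². φR_n = 0.75 × 469 × 452.39 × 3 × 1 = 477.4 kN.
Bearing (20 mm plate, F_u = 450 MPa): end bolts L_c = 50 − 27/2 = 36.5, R_n = min(1.2×36.5×20×450, 2.4×24×20×450) = 394.2 kN/bolt; interior L_c = 69 − 27 = 42, R_n = 453.6 kN/bolt. φR_n = 0.75 × (1×394.2 + 2×453.6) = 976.1 kN.
Block shear: shear path 1×[50+2×69] = 1×188 mm, A_gv = 3760, A_nv = 1×(188 − 2.5×29)×20 = 2310 mm²; tension to near edge: (51 − 0.5×29)×20 = 730 mm². R_n = min(0.6×450×2310, 0.6×300×3760) + 1.0×450×730 = min(623.7, 676.8) + 328.5 = 952.2 kN. φR_n = 0.75 × 952.2 = 714.2 kN.
Governing: min(477.4, 976.1, 714.2) = 477.4 kN → bolt shear.

477.4 kN (bolt shear governs)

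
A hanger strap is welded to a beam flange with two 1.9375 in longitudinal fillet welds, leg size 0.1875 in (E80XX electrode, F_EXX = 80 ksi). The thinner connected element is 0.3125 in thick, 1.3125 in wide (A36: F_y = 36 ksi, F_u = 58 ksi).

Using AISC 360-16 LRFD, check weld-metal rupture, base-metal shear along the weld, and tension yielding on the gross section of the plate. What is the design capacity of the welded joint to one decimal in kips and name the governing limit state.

13.3 kips (gross-section yield governs)

Weld metal: throat = 0.707×0.1875 = 0.13256 in, L = 2×1.9375 = 3.875 in. φR_n = 0.75 × 0.6 × 80 × 0.13256 × 3.875 = 18.5 kips.
Base metal shear (0.3125 in plate): yield φR_n = 1.0×0.6×36×0.3125×3.875 = 26.2 kips; rupture φR_n = 0.75×0.6×58×0.3125×3.875 = 31.6 kips; take 26.2 kips (yield).
Tension yield (gross): A_g = 1.3125×0.3125 = 0.41016 in². φR_n = 0.90 × 36 × 0.41016 = 13.3 kips.
Governing: min(18.5, 26.2, 13.3) = 13.3 kips → gross-section yield.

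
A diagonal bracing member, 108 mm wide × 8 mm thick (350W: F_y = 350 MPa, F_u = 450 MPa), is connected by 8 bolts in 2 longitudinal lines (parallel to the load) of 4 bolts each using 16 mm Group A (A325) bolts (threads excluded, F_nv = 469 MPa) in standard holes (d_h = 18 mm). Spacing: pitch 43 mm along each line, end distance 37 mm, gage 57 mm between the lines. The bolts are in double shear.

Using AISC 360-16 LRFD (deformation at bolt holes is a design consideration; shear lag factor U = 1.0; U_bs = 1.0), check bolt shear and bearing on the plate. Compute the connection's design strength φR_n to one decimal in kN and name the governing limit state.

Bolt shear: A_b = π(16)²/4 = 201.06 mm². φR_n = 0.75 × 469 × 201.06 × 8 × 2 = 1131.6 kN.
Bearing (8 mm plate, F_u = 450 MPa): end bolts L_c = 37 − 18/2 = 28, R_n = min(1.2×28×8×450, 2.4×16×8×450) = 120.96 kN/bolt; interior L_c = 43 − 18 = 25, R_n = 108 kN/bolt. φR_n = 0.75 × (2×120.96 + 6×108) = 667.4 kN.
Governing: min(1131.6, 667.4) = 667.4 kN → bearing.

667.4 kN (bearing governs)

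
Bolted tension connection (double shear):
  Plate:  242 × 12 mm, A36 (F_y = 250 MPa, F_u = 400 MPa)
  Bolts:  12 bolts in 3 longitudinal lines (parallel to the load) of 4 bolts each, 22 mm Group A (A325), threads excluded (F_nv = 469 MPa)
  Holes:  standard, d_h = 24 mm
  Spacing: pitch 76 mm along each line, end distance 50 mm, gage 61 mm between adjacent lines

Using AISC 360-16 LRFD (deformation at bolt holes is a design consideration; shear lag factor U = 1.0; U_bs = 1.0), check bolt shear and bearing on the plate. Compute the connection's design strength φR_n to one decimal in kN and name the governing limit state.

Bolt shear: A_b = π(22)²/4 = 380.13 mm². φR_n = 0.75 × 469 × 380.13 × 12 × 2 = 3209.1 kN.
Bearing (12 mm plate, F_u = 400 MPa): end bolts L_c = 50 − 24/2 = 38, R_n = min(1.2×38×12×400, 2.4×22×12×400) = 218.88 kN/bolt; interior L_c = 76 − 24 = 52, R_n = 253.44 kN/bolt. φR_n = 0.75 × (3×218.88 + 9×253.44) = 2203.2 kN.
Governing: min(3209.1, 2203.2) = 2203.2 kN → bearing.

2203.2 kN (bearing governs)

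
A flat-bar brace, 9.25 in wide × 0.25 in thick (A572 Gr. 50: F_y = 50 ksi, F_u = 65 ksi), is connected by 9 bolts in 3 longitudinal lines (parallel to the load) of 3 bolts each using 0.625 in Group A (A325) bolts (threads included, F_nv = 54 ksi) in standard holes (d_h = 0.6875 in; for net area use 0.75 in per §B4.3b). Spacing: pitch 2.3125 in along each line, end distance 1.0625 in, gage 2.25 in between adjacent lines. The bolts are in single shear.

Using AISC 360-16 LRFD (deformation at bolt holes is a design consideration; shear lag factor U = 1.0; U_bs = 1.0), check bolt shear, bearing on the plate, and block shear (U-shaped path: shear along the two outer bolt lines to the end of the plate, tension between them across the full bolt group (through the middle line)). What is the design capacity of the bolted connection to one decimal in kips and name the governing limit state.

Bolt shear: A_b = π(0.625)²/4 = 0.3068 in². φR_n = 0.75 × 54 × 0.3068 × 9 × 1 = 111.8 kips.
Bearing (0.25 in plate, F_u = 65 ksi): end bolts L_c = 1.0625 − 0.6875/2 = 0.71875, R_n = min(1.2×0.71875×0.25×65, 2.4×0.625×0.25×65) = 14.016 kips/bolt; interior L_c = 2.3125 − 0.6875 = 1.625, R_n = 24.375 kips/bolt. φR_n = 0.75 × (3×14.016 + 6×24.375) = 141.2 kips.
Block shear: shear path 2×[1.0625+2×2.3125] = 2×5.6875 in, A_gv = 2.8438, A_nv = 2×(5.6875 − 2.5×0.75)×0.25 = 1.9063 in²; tension across gage: (4.5 − 2×0.75)×0.25 = 0.75 in². R_n = min(0.6×65×1.9063, 0.6×50×2.8438) + 1.0×65×0.75 = min(74.346, 85.314) + 48.75 = 123.1 kips. φR_n = 0.75 × 123.1 = 92.3 kips.
Governing: min(111.8, 141.2, 92.3) = 92.3 kips → block shear.

92.3 kips (block shear governs)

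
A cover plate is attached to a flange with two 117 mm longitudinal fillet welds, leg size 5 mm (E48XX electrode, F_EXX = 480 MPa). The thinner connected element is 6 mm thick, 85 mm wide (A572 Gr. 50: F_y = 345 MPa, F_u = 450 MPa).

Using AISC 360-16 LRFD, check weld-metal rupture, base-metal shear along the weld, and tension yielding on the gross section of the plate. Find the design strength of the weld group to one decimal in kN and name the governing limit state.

158.4 kN (gross-section yield governs)

Weld metal: throat = 0.707×5 = 3.535 mm, L = 2×117 = 234 mm. φR_n = 0.75 × 0.6 × 480 × 3.535 × 234 = 178.7 kN.
Base metal shear (6 mm plate): yield φR_n = 1.0×0.6×345×6×234 = 290.6 kN; rupture φR_n = 0.75×0.6×450×6×234 = 284.3 kN; take 284.3 kN (rupture).
Tension yield (gross): A_g = 85×6 = 510 mm². φR_n = 0.90 × 345 × 510 = 158.4 kN.
Governing: min(178.7, 284.3, 158.4) = 158.4 kN → gross-section yield.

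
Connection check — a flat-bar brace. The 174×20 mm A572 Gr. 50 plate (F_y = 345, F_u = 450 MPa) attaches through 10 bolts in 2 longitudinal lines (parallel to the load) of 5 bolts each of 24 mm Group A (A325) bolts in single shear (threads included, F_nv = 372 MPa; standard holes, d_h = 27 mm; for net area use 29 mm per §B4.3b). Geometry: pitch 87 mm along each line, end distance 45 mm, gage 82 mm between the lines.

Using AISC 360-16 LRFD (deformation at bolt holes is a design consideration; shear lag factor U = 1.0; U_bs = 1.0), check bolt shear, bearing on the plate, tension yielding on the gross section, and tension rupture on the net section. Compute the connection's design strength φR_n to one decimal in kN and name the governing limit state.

Bolt shear: A_b = π(24)²/4 = 452.39 mm². φR_n = 0.75 × 372 × 452.39 × 10 × 1 = 1262.2 kN.
Bearing (20 mm plate, F_u = 450 MPa): end bolts L_c = 45 − 27/2 = 31.5, R_n = min(1.2×31.5×20×450, 2.4×24×20×450) = 340.2 kN/bolt; interior L_c = 87 − 27 = 60, R_n = 518.4 kN/bolt. φR_n = 0.75 × (2×340.2 + 8×518.4) = 3620.7 kN.
Tension yield (gross): A_g = 174×20 = 3480 mm². φR_n = 0.90 × 345 × 3480 = 1080.5 kN.
Tension rupture (net): A_n = (174 − 2×29)×20 = 2320 mm² (U = 1.0, A_e = A_n). φR_n = 0.75 × 450 × 2320 = 783.0 kN.
Governing: min(1262.2, 3620.7, 1080.5, 783.0) = 783.0 kN → net-section rupture.

783.0 kN (net-section rupture governs)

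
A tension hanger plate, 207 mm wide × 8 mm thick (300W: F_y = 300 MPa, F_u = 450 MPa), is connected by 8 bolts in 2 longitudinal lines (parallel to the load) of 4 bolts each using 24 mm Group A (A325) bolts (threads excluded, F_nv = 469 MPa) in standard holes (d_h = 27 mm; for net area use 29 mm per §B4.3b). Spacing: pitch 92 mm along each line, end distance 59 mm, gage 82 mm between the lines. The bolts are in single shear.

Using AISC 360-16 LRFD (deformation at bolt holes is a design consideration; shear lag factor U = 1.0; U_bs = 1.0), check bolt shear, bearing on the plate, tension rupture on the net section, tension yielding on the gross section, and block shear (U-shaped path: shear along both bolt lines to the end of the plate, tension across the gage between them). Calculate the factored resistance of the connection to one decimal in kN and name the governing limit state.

402.3 kN (net-section rupture governs)

Bolt shear: A_b = π(24)²/4 = 452.39 mm². φR_n = 0.75 × 469 × 452.39 × 8 × 1 = 1273.0 kN.
Bearing (8 mm plate, F_u = 450 MPa): end bolts L_c = 59 − 27/2 = 45.5, R_n = min(1.2×45.5×8×450, 2.4×24×8×450) = 196.56 kN/bolt; interior L_c = 92 − 27 = 65, R_n = 207.36 kN/bolt. φR_n = 0.75 × (2×196.56 + 6×207.36) = 1228.0 kN.
Tension rupture (net): A_n = (207 − 2×29)×8 = 1192 mm² (U = 1.0, A_e = A_n). φR_n = 0.75 × 450 × 1192 = 402.3 kN.
Tension yield (gross): A_g = 207×8 = 1656 mm². φR_n = 0.90 × 300 × 1656 = 447.1 kN.
Block shear: shear path 2×[59+3×92] = 2×335 mm, A_gv = 5360, A_nv = 2×(335 − 3.5×29)×8 = 3736 mm²; tension across gage: (82 − 1×29)×8 = 424 mm². R_n = min(0.6×450×3736, 0.6×300×5360) + 1.0×450×424 = min(1008.7, 964.8) + 190.8 = 1155.6 kN. φR_n = 0.75 × 1155.6 = 866.7 kN.
Governing: min(1273.0, 1228.0, 402.3, 447.1, 866.7) = 402.3 kN → net-section rupture.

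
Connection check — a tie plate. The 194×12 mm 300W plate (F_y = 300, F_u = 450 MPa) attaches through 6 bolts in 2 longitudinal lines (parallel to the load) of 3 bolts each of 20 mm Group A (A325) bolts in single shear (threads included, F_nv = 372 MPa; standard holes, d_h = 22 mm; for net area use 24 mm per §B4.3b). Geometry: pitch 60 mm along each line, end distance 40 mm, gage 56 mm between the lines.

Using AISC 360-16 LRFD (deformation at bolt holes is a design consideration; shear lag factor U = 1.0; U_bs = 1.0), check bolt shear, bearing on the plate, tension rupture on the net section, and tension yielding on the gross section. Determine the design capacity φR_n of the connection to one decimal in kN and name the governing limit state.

525.9 kN (bolt shear governs)

Bolt shear: A_b = π(20)²/4 = 314.16 mm². φR_n = 0.75 × 372 × 314.16 × 6 × 1 = 525.9 kN.
Bearing (12 mm plate, F_u = 450 MPa): end bolts L_c = 40 − 22/2 = 29, R_n = min(1.2×29×12×450, 2.4×20×12×450) = 187.92 kN/bolt; interior L_c = 60 − 22 = 38, R_n = 246.24 kN/bolt. φR_n = 0.75 × (2×187.92 + 4×246.24) = 1020.6 kN.
Tension rupture (net): A_n = (194 − 2×24)×12 = 1752 mm² (U = 1.0, A_e = A_n). φR_n = 0.75 × 450 × 1752 = 591.3 kN.
Tension yield (gross): A_g = 194×12 = 2328 mm². φR_n = 0.90 × 300 × 2328 = 628.6 kN.
Governing: min(525.9, 1020.6, 591.3, 628.6) = 525.9 kN → bolt shear.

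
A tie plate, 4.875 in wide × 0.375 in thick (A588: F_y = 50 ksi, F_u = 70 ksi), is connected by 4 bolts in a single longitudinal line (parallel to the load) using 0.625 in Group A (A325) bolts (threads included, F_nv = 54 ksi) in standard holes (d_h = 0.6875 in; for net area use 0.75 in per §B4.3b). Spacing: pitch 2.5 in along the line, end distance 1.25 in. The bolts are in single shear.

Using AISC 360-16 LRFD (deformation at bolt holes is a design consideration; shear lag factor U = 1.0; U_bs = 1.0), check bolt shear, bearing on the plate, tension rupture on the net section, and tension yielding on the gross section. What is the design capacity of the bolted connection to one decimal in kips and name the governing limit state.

49.7 kips (bolt shear governs)

Bolt shear: A_b = π(0.625)²/4 = 0.3068 in². φR_n = 0.75 × 54 × 0.3068 × 4 × 1 = 49.7 kips.
Bearing (0.375 in plate, F_u = 70 ksi): end bolts L_c = 1.25 − 0.6875/2 = 0.90625, R_n = min(1.2×0.90625×0.375×70, 2.4×0.625×0.375×70) = 28.547 kips/bolt; interior L_c = 2.5 − 0.6875 = 1.8125, R_n = 39.375 kips/bolt. φR_n = 0.75 × (1×28.547 + 3×39.375) = 110.0 kips.
Tension rupture (net): A_n = (4.875 − 1×0.75)×0.375 = 1.5469 in² (U = 1.0, A_e = A_n). φR_n = 0.75 × 70 × 1.5469 = 81.2 kips.
Tension yield (gross): A_g = 4.875×0.375 = 1.8281 in². φR_n = 0.90 × 50 × 1.8281 = 82.3 kips.
Governing: min(49.7, 110.0, 81.2, 82.3) = 49.7 kips → bolt shear.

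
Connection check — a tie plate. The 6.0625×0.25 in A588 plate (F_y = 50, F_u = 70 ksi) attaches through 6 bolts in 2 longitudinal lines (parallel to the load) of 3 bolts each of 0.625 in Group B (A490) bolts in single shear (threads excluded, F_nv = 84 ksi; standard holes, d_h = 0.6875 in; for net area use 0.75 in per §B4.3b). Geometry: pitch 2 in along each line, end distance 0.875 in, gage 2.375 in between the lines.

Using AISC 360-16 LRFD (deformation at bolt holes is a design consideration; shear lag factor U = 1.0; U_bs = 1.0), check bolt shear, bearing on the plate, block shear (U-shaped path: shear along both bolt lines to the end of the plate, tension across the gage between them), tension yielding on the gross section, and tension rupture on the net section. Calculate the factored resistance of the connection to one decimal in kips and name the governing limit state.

59.9 kips (net-section rupture governs)

Bolt shear: A_b = π(0.625)²/4 = 0.3068 in². φR_n = 0.75 × 84 × 0.3068 × 6 × 1 = 116.0 kips.
Bearing (0.25 in plate, F_u = 70 ksi): end bolts L_c = 0.875 − 0.6875/2 = 0.53125, R_n = min(1.2×0.53125×0.25×70, 2.4×0.625×0.25×70) = 11.156 kips/bolt; interior L_c = 2 − 0.6875 = 1.3125, R_n = 26.25 kips/bolt. φR_n = 0.75 × (2×11.156 + 4×26.25) = 95.5 kips.
Block shear: shear path 2×[0.875+2×2] = 2×4.875 in, A_gv = 2.4375, A_nv = 2×(4.875 − 2.5×0.75)×0.25 = 1.5 in²; tension across gage: (2.375 − 1×0.75)×0.25 = 0.40625 in². R_n = min(0.6×70×1.5, 0.6×50×2.4375) + 1.0×70×0.40625 = min(63, 73.125) + 28.438 = 91.438 kips. φR_n = 0.75 × 91.438 = 68.6 kips.
Tension yield (gross): A_g = 6.0625×0.25 = 1.5156 in². φR_n = 0.90 × 50 × 1.5156 = 68.2 kips.
Tension rupture (net): A_n = (6.0625 − 2×0.75)×0.25 = 1.1406 in² (U = 1.0, A_e = A_n). φR_n = 0.75 × 70 × 1.1406 = 59.9 kips.
Governing: min(116.0, 95.5, 68.6, 68.2, 59.9) = 59.9 kips → net-section rupture.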